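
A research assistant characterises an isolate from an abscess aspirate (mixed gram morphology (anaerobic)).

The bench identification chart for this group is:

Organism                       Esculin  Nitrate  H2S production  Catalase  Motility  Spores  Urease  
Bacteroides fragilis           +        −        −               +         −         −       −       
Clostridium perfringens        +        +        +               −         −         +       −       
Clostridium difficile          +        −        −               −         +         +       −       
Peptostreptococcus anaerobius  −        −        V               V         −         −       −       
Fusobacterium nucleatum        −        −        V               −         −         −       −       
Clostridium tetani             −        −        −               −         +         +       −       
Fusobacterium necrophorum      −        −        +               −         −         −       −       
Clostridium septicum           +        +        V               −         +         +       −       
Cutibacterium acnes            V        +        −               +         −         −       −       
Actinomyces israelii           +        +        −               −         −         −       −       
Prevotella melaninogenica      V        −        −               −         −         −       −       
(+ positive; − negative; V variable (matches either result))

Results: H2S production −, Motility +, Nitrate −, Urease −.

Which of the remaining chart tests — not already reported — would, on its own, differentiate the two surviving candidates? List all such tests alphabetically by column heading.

Esculin

Motility +: excludes 8 organisms — 3 left.
H2S production −: all 3 remaining candidates are consistent.
Urease −: all 3 remaining candidates are consistent.
Nitrate −: excludes Clostridium septicum — 2 left.
Two candidates remain: Clostridium difficile and Clostridium tetani.
  Esculin: Clostridium difficile +, Clostridium tetani − — discriminates.
  Catalase: − vs − — same for both, does not separate.
  Spores: + vs + — same for both, does not separate.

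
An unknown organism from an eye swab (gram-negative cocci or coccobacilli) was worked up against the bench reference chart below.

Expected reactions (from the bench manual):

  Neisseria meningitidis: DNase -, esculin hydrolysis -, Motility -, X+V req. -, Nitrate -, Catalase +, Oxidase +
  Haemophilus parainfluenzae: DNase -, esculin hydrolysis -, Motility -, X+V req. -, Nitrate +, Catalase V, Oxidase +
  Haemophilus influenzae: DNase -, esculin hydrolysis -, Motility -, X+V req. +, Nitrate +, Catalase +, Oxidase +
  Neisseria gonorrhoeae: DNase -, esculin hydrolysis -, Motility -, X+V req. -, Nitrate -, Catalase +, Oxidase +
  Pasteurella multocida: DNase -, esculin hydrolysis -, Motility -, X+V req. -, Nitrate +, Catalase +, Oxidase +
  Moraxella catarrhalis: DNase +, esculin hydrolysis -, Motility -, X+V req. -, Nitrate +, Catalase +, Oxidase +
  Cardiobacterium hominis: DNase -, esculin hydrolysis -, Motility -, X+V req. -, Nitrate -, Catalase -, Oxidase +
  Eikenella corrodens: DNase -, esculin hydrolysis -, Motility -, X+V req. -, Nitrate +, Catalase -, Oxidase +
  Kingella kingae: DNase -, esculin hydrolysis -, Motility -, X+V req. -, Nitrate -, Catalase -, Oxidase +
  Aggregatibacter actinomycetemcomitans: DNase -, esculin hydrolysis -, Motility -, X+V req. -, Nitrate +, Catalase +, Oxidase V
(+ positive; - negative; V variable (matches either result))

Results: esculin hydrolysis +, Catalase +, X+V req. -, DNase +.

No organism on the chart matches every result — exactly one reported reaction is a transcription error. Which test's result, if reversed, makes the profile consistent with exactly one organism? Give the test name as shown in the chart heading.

As reported, no row in the chart matches all 4 reactions.
Reversing X+V req. → still no organism matches.
Reversing esculin hydrolysis (to -) → unique match: Moraxella catarrhalis.
Reversing DNase → still no organism matches.
Reversing Catalase → still no organism matches.

esculin hydrolysis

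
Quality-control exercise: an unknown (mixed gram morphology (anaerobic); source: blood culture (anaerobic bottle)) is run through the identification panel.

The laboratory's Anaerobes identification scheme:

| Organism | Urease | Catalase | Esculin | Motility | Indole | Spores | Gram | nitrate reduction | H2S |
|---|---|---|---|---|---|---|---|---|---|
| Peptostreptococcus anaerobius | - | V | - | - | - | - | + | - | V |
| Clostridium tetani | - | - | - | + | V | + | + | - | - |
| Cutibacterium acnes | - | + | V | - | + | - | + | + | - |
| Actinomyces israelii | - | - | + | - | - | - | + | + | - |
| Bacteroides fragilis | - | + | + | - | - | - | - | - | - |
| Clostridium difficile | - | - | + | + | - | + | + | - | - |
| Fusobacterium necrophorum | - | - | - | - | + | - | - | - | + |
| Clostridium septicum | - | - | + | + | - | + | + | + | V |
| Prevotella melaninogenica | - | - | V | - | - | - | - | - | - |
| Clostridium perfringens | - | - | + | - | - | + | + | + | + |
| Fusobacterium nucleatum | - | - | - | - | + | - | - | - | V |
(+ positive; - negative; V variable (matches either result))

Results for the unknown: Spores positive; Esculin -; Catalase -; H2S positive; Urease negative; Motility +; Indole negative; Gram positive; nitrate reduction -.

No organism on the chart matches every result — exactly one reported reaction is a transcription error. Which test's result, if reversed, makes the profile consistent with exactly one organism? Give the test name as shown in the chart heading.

As reported, no row in the chart matches all 9 reactions.
Reversing Urease → still no organism matches.
Reversing Indole → still no organism matches.
Reversing H2S (to -) → unique match: Clostridium tetani.
Reversing Gram → still no organism matches.
Reversing nitrate reduction → still no organism matches.
Reversing Spores → still no organism matches.
Reversing Catalase → still no organism matches.
Reversing Esculin → still no organism matches.
Reversing Motility → still no organism matches.

H2S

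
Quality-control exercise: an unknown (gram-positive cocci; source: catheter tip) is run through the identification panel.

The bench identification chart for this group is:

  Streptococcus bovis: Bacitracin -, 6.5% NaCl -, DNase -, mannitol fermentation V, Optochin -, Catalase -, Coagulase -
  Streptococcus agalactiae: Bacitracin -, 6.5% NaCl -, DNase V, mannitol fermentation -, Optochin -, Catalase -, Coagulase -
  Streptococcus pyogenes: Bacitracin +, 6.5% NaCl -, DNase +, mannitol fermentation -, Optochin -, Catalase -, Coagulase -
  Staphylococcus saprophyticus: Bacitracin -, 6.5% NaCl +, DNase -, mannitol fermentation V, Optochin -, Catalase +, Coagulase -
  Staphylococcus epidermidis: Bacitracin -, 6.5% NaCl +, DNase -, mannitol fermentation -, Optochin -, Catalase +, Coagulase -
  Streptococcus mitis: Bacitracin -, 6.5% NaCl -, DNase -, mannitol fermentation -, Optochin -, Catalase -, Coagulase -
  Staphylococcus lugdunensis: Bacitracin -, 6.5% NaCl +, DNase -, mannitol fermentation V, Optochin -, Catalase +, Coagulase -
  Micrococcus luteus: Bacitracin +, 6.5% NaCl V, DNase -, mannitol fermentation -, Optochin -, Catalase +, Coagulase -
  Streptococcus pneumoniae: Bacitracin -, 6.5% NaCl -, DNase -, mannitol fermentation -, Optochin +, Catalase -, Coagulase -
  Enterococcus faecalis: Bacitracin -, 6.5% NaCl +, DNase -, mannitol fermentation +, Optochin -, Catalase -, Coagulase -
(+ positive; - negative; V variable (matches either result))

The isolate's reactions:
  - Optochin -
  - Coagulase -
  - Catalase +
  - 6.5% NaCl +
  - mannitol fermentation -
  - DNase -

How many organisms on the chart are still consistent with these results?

4

DNase -: excludes Streptococcus pyogenes — 9 left.
6.5% NaCl +: excludes Streptococcus bovis, Streptococcus agalactiae, Streptococcus mitis, Streptococcus pneumoniae — 5 left.
Coagulase -: all 5 remaining candidates are consistent.
Optochin -: all 5 remaining candidates are consistent.
mannitol fermentation -: excludes Enterococcus faecalis — 4 left.
Catalase +: all 4 remaining candidates are consistent.
Still consistent: Micrococcus luteus, Staphylococcus epidermidis, Staphylococcus lugdunensis, Staphylococcus saprophyticus.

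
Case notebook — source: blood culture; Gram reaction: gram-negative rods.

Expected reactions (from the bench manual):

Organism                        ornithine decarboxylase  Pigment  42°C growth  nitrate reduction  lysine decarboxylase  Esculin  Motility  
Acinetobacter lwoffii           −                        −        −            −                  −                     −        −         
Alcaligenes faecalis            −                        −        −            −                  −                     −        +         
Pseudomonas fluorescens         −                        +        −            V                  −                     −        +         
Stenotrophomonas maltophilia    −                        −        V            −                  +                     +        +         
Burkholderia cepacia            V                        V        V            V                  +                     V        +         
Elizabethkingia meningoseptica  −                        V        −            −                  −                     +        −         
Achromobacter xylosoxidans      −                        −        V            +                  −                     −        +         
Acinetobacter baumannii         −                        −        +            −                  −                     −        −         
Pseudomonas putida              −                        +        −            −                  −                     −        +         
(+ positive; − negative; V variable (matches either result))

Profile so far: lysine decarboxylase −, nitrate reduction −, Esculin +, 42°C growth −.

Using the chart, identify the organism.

Elizabethkingia meningoseptica

42°C growth −: excludes Acinetobacter baumannii — 8 left.
nitrate reduction −: excludes Achromobacter xylosoxidans — 7 left.
lysine decarboxylase −: excludes Stenotrophomonas maltophilia, Burkholderia cepacia — 5 left.
Esculin +: excludes Acinetobacter lwoffii, Alcaligenes faecalis, Pseudomonas fluorescens, Pseudomonas putida — 1 left.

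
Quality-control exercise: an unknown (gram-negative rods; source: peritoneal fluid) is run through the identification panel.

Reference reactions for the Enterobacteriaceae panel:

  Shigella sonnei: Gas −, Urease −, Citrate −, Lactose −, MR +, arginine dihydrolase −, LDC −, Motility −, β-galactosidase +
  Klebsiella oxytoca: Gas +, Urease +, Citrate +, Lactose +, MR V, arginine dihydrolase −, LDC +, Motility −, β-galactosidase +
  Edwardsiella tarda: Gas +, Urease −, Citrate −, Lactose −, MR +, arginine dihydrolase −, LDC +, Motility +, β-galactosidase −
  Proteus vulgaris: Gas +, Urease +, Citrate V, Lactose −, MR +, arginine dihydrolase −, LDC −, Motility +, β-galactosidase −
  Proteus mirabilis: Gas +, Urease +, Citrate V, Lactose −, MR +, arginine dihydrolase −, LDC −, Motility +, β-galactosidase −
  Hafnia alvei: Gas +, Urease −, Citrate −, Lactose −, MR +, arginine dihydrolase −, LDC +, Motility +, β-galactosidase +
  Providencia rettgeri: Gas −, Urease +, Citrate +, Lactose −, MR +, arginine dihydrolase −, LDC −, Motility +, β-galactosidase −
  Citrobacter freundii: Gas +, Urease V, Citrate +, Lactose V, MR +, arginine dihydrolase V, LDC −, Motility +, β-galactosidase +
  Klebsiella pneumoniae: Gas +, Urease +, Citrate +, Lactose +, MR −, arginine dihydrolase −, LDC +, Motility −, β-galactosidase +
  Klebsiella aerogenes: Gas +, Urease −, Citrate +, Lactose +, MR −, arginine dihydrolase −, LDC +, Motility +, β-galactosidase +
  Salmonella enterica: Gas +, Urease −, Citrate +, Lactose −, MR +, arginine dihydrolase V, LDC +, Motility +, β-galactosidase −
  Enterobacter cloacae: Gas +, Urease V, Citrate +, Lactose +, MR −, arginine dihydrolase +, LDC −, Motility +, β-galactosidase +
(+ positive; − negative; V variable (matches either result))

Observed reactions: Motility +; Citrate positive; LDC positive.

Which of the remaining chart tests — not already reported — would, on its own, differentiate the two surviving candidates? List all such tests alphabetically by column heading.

Lactose, MR, β-galactosidase

Motility +: excludes Shigella sonnei, Klebsiella oxytoca, Klebsiella pneumoniae — 9 left.
Citrate +: excludes Edwardsiella tarda, Hafnia alvei — 7 left.
LDC +: excludes 5 organisms — 2 left.
Two candidates remain: Klebsiella aerogenes and Salmonella enterica.
  Gas: + vs + — same for both, does not separate.
  Urease: − vs − — same for both, does not separate.
  Lactose: Klebsiella aerogenes +, Salmonella enterica − — discriminates.
  MR: Klebsiella aerogenes −, Salmonella enterica + — discriminates.
  arginine dihydrolase: − vs V — variable for at least one, does not separate.
  β-galactosidase: Klebsiella aerogenes +, Salmonella enterica − — discriminates.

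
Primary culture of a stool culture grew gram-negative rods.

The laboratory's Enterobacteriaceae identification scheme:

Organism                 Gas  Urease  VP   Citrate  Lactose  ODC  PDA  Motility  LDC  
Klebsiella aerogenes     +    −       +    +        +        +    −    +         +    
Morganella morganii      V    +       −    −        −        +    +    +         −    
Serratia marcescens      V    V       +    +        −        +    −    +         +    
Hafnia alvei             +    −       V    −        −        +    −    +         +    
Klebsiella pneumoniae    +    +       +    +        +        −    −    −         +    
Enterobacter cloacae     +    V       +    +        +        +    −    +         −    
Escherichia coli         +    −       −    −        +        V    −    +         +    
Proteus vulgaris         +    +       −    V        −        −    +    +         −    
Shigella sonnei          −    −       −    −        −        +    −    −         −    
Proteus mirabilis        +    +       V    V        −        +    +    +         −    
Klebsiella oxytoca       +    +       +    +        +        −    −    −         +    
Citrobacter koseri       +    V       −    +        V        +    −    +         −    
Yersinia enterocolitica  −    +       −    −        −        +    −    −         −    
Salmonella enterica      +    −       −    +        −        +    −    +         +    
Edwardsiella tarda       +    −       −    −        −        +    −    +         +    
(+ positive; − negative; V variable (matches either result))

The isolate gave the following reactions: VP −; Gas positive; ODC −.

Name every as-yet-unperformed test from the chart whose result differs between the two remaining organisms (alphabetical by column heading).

Lactose, LDC, PDA, Urease

ODC −: excludes 11 organisms — 4 left.
VP −: excludes Klebsiella pneumoniae, Klebsiella oxytoca — 2 left.
Gas +: all 2 remaining candidates are consistent.
Two candidates remain: Escherichia coli and Proteus vulgaris.
  Urease: Escherichia coli −, Proteus vulgaris + — discriminates.
  Citrate: − vs V — variable for at least one, does not separate.
  Lactose: Escherichia coli +, Proteus vulgaris − — discriminates.
  PDA: Escherichia coli −, Proteus vulgaris + — discriminates.
  Motility: + vs + — same for both, does not separate.
  LDC: Escherichia coli +, Proteus vulgaris − — discriminates.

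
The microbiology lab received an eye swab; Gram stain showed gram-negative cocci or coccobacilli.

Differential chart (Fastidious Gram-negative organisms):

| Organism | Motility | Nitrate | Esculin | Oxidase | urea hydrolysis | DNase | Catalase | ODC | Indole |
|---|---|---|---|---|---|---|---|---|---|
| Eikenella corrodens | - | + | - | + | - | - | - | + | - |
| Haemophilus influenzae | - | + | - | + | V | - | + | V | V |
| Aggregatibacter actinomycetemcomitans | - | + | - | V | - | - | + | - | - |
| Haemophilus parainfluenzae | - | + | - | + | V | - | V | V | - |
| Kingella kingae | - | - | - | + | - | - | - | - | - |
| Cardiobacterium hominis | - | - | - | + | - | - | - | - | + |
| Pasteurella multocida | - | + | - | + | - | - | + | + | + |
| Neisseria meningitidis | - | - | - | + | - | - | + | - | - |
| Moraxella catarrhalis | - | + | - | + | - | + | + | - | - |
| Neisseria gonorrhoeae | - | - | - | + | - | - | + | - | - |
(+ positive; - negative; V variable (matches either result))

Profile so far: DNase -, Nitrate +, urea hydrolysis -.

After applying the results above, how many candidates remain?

Nitrate +: excludes Kingella kingae, Cardiobacterium hominis, Neisseria meningitidis, Neisseria gonorrhoeae — 6 left.
urea hydrolysis -: all 6 remaining candidates are consistent.
DNase -: excludes Moraxella catarrhalis — 5 left.
Still consistent: Aggregatibacter actinomycetemcomitans, Eikenella corrodens, Haemophilus influenzae, Haemophilus parainfluenzae, Pasteurella multocida.

5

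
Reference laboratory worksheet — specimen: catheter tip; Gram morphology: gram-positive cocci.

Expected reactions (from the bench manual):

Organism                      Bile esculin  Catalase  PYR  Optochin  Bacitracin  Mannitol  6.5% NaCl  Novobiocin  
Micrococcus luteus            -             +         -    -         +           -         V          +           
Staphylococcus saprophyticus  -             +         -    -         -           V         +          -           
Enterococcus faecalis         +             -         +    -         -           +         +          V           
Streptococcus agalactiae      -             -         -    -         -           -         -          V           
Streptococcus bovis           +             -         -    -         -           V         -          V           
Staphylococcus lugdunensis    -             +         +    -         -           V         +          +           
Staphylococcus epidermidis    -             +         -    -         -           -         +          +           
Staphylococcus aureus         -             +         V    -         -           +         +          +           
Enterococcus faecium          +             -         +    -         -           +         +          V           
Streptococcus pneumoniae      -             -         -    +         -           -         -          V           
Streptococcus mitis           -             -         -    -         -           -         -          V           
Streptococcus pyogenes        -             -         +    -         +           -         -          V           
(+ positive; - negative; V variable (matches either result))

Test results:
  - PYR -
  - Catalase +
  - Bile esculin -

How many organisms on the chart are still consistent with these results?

PYR -: excludes Enterococcus faecalis, Staphylococcus lugdunensis, Enterococcus faecium, Streptococcus pyogenes — 8 left.
Catalase +: excludes Streptococcus agalactiae, Streptococcus bovis, Streptococcus pneumoniae, Streptococcus mitis — 4 left.
Bile esculin -: all 4 remaining candidates are consistent.
Still consistent: Micrococcus luteus, Staphylococcus aureus, Staphylococcus epidermidis, Staphylococcus saprophyticus.

4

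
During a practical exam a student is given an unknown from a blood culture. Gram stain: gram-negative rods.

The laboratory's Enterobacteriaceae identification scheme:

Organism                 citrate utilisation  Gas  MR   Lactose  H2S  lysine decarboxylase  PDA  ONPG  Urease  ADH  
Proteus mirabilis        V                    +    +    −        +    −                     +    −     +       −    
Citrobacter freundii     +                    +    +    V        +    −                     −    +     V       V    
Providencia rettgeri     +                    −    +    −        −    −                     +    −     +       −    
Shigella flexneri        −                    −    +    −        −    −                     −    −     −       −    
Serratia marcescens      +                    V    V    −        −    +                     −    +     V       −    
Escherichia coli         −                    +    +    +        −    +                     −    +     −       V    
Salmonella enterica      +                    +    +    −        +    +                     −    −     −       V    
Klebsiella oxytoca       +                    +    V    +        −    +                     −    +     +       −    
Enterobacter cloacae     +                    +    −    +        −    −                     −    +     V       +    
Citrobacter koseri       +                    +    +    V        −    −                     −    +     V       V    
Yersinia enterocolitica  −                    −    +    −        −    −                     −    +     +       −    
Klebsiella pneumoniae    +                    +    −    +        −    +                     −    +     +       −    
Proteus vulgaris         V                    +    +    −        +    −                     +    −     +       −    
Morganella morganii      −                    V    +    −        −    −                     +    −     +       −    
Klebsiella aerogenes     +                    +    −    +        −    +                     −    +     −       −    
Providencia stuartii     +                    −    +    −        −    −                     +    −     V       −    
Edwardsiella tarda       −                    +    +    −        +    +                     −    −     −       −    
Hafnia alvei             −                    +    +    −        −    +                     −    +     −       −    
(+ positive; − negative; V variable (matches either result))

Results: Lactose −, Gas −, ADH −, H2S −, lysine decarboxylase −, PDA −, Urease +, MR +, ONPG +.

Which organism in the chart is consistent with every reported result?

Yersinia enterocolitica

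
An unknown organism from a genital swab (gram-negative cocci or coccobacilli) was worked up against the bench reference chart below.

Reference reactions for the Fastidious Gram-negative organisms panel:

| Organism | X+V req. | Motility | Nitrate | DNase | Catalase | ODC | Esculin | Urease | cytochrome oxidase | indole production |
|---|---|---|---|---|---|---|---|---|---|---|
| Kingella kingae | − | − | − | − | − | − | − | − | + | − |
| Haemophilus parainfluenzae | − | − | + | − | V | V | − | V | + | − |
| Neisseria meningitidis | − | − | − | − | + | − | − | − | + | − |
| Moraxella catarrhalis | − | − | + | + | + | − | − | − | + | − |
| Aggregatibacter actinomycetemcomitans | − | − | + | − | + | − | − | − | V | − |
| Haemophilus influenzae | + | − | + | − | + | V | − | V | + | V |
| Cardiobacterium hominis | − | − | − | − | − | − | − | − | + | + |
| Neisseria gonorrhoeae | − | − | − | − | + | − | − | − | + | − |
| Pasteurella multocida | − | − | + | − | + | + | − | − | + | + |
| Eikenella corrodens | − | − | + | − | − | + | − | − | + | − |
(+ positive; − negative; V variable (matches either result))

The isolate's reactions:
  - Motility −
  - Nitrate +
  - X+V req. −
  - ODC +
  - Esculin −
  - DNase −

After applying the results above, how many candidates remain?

3

DNase −: excludes Moraxella catarrhalis — 9 left.
Esculin −: all 9 remaining candidates are consistent.
X+V req. −: excludes Haemophilus influenzae — 8 left.
Nitrate +: excludes Kingella kingae, Neisseria meningitidis, Cardiobacterium hominis, Neisseria gonorrhoeae — 4 left.
Motility −: all 4 remaining candidates are consistent.
ODC +: excludes Aggregatibacter actinomycetemcomitans — 3 left.
Still consistent: Eikenella corrodens, Haemophilus parainfluenzae, Pasteurella multocida.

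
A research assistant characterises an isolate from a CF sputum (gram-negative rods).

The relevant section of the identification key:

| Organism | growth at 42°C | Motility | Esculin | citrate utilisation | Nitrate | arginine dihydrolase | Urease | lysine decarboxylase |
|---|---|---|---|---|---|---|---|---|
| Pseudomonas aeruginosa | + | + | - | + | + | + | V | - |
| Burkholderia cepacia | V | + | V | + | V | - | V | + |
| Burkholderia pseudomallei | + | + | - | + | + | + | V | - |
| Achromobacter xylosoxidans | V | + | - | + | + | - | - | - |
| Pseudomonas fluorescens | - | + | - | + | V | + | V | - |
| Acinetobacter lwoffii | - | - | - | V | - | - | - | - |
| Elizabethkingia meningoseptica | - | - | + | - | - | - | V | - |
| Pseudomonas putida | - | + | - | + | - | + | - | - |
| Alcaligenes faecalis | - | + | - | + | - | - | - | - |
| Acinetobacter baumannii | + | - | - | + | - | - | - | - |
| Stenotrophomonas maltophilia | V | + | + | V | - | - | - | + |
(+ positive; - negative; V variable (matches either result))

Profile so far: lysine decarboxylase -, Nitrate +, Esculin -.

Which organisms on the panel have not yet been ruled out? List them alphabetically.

Nitrate +: excludes 6 organisms — 5 left.
Esculin -: all 5 remaining candidates are consistent.
lysine decarboxylase -: excludes Burkholderia cepacia — 4 left.

Achromobacter xylosoxidans, Burkholderia pseudomallei, Pseudomonas aeruginosa, Pseudomonas fluorescens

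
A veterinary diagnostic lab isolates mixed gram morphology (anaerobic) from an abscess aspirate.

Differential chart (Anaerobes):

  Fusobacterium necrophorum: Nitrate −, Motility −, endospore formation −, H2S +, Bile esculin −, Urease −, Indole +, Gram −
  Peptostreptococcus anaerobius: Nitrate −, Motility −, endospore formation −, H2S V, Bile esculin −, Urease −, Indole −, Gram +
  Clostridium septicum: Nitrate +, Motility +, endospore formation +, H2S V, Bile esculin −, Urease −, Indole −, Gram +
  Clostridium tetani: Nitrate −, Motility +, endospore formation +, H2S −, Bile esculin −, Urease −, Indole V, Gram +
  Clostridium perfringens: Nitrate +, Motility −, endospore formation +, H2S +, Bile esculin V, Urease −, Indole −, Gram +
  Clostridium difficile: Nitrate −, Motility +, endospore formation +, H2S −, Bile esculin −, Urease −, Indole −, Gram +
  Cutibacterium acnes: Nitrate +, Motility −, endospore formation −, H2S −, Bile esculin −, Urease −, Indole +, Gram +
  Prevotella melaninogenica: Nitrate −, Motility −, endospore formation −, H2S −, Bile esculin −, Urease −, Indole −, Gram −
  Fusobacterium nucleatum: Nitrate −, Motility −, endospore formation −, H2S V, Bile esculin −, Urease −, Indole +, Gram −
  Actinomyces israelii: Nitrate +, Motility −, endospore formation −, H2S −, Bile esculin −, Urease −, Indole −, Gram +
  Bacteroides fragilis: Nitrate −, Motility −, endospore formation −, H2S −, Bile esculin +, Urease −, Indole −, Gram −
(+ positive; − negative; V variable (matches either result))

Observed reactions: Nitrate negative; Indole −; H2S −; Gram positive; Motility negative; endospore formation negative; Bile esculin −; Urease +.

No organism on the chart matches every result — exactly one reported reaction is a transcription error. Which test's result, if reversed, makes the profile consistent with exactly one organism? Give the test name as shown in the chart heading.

Urease

As reported, no row in the chart matches all 8 reactions.
Reversing endospore formation → still no organism matches.
Reversing Indole → still no organism matches.
Reversing Gram → still no organism matches.
Reversing Nitrate → still no organism matches.
Reversing Urease (to −) → unique match: Peptostreptococcus anaerobius.
Reversing Motility → still no organism matches.
Reversing H2S → still no organism matches.
Reversing Bile esculin → still no organism matches.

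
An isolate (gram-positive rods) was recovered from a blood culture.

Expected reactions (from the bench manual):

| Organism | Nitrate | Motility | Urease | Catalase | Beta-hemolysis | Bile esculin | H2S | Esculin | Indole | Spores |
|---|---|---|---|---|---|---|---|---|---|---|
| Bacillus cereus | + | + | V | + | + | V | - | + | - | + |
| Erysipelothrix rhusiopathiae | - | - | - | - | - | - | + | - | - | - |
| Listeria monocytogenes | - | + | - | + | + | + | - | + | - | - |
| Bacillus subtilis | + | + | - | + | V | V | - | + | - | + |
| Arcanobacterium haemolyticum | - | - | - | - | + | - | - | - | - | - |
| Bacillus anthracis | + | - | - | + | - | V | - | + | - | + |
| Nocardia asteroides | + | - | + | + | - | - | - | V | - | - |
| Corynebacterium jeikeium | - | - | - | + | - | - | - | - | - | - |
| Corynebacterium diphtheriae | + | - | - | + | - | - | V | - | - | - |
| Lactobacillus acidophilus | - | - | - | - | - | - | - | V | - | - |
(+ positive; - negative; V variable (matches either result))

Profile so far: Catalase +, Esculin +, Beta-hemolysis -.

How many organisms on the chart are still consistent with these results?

Esculin +: excludes Erysipelothrix rhusiopathiae, Arcanobacterium haemolyticum, Corynebacterium jeikeium, Corynebacterium diphtheriae — 6 left.
Beta-hemolysis -: excludes Bacillus cereus, Listeria monocytogenes — 4 left.
Catalase +: excludes Lactobacillus acidophilus — 3 left.
Still consistent: Bacillus anthracis, Bacillus subtilis, Nocardia asteroides.

3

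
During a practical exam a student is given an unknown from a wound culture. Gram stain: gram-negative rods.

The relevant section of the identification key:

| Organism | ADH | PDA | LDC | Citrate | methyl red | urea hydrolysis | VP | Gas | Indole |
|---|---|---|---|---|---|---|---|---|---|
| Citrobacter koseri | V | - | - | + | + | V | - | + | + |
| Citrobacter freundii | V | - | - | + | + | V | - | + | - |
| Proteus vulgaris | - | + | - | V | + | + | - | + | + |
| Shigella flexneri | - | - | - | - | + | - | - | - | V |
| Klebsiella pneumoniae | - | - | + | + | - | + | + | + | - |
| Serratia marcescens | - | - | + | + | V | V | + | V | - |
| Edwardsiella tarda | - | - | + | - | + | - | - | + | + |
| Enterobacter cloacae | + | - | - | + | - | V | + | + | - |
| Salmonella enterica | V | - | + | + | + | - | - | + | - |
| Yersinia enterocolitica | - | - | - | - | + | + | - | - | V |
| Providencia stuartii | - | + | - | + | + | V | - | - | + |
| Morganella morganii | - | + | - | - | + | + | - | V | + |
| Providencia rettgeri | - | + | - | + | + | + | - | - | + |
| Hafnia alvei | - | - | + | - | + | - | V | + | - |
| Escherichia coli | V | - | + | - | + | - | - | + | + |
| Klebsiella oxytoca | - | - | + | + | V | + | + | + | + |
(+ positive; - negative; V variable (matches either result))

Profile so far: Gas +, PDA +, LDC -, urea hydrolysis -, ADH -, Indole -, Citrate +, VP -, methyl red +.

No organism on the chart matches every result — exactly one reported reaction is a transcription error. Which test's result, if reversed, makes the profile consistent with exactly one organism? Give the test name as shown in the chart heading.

As reported, no row in the chart matches all 9 reactions.
Reversing ADH → still no organism matches.
Reversing methyl red → still no organism matches.
Reversing urea hydrolysis → still no organism matches.
Reversing VP → still no organism matches.
Reversing Gas → still no organism matches.
Reversing PDA (to -) → unique match: Citrobacter freundii.
Reversing Indole → still no organism matches.
Reversing LDC → still no organism matches.
Reversing Citrate → still no organism matches.

PDA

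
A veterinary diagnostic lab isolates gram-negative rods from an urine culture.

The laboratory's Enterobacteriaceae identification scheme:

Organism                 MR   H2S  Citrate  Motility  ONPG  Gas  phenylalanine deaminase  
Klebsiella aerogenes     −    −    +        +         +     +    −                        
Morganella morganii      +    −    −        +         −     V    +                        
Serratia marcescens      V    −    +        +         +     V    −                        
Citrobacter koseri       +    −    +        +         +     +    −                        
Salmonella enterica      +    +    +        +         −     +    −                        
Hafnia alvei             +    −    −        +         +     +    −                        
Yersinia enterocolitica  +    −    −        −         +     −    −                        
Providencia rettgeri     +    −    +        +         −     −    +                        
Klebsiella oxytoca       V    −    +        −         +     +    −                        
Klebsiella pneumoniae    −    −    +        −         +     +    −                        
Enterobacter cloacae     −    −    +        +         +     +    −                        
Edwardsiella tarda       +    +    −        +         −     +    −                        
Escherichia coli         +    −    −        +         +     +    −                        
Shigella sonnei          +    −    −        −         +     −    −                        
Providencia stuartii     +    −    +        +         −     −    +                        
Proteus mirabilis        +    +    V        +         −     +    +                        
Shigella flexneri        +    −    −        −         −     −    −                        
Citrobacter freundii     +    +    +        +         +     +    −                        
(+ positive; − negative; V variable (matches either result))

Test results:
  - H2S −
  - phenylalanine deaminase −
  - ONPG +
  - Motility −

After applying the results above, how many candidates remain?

H2S −: excludes Salmonella enterica, Edwardsiella tarda, Proteus mirabilis, Citrobacter freundii — 14 left.
Motility −: excludes 9 organisms — 5 left.
ONPG +: excludes Shigella flexneri — 4 left.
phenylalanine deaminase −: all 4 remaining candidates are consistent.
Still consistent: Klebsiella oxytoca, Klebsiella pneumoniae, Shigella sonnei, Yersinia enterocolitica.

4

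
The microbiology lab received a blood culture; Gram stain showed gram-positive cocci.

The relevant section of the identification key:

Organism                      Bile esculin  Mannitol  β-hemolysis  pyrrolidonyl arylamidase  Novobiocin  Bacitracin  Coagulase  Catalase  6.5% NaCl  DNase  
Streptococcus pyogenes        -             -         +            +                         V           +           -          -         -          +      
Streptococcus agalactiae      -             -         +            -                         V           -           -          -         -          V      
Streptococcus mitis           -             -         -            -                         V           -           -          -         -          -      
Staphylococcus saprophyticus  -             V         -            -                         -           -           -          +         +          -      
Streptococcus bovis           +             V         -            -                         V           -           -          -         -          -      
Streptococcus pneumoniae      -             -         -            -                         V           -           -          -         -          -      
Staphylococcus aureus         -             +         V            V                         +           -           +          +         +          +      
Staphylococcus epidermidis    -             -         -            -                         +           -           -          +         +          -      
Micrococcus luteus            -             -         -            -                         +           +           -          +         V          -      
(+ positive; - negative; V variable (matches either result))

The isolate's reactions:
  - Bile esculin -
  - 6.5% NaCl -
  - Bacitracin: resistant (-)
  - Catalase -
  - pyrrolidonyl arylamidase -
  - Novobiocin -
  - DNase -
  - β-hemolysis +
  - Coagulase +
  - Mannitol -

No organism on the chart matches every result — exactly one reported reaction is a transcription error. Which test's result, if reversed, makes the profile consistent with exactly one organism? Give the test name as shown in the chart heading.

Coagulase

As reported, no row in the chart matches all 10 reactions.
Reversing Catalase → still no organism matches.
Reversing 6.5% NaCl → still no organism matches.
Reversing Coagulase (to -) → unique match: Streptococcus agalactiae.
Reversing Novobiocin → still no organism matches.
Reversing Mannitol → still no organism matches.
Reversing Bile esculin → still no organism matches.
Reversing β-hemolysis → still no organism matches.
Reversing Bacitracin → still no organism matches.
Reversing pyrrolidonyl arylamidase → still no organism matches.
Reversing DNase → still no organism matches.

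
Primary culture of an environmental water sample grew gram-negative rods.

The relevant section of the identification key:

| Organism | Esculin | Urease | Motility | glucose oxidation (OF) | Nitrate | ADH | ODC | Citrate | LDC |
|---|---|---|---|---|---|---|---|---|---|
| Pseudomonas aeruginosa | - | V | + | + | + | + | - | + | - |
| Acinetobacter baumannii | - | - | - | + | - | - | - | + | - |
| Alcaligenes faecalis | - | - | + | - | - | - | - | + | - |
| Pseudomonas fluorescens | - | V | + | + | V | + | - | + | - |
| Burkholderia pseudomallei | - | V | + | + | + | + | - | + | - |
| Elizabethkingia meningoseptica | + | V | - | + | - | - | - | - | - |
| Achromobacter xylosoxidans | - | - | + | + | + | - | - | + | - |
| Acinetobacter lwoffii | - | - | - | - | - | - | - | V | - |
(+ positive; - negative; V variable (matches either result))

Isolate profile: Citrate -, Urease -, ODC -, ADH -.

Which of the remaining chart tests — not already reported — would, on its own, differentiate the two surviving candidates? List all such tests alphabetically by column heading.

Esculin, glucose oxidation (OF)

ADH -: excludes Pseudomonas aeruginosa, Pseudomonas fluorescens, Burkholderia pseudomallei — 5 left.
Urease -: all 5 remaining candidates are consistent.
ODC -: all 5 remaining candidates are consistent.
Citrate -: excludes Acinetobacter baumannii, Alcaligenes faecalis, Achromobacter xylosoxidans — 2 left.
Two candidates remain: Acinetobacter lwoffii and Elizabethkingia meningoseptica.
  Esculin: Acinetobacter lwoffii -, Elizabethkingia meningoseptica + — discriminates.
  Motility: - vs - — same for both, does not separate.
  glucose oxidation (OF): Acinetobacter lwoffii -, Elizabethkingia meningoseptica + — discriminates.
  Nitrate: - vs - — same for both, does not separate.
  LDC: - vs - — same for both, does not separate.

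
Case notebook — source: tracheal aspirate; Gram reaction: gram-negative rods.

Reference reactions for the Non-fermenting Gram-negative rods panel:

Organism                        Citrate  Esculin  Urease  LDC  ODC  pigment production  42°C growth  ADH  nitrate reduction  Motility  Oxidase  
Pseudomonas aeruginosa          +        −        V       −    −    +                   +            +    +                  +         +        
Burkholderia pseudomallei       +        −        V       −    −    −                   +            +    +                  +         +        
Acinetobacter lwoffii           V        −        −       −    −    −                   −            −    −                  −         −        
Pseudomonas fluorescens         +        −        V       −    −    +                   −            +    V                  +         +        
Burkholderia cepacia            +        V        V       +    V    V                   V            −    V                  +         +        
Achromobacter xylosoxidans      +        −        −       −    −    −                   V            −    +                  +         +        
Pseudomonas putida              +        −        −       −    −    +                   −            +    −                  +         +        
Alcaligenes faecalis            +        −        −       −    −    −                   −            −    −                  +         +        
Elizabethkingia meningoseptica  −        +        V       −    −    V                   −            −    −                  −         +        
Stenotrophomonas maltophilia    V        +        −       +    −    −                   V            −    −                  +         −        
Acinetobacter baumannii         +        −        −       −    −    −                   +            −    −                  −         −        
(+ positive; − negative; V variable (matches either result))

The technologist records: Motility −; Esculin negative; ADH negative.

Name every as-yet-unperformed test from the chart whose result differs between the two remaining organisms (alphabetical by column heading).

42°C growth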